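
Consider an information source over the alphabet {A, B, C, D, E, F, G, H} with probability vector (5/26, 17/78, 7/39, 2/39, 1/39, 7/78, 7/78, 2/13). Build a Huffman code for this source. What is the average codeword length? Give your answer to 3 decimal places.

2.833 bits/symbol

Repeatedly combine the two least-probable nodes; the expected code length is the sum of the merged weights.
merge 1/39 + 2/39 → 1/13
merge 1/13 + 7/78 → 1/6
merge 7/78 + 2/13 → 19/78
merge 1/6 + 7/39 → 9/26
merge 5/26 + 17/78 → 16/39
merge 19/78 + 9/26 → 23/39
merge 16/39 + 23/39 → 1
L = 1/13 + 1/6 + 19/78 + 9/26 + 16/39 + 23/39 + 1 = 17/6 ≈ 2.833 bits/symbol.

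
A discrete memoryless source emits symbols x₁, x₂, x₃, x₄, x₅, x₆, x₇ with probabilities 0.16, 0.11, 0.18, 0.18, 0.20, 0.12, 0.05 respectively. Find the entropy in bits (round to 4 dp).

H = −Σ pᵢ log₂ pᵢ.
−0.16·log₂(0.16) = 0.4230
−0.11·log₂(0.11) = 0.3503
−0.18·log₂(0.18) = 0.4453
−0.18·log₂(0.18) = 0.4453
−0.20·log₂(0.20) = 0.4644
−0.12·log₂(0.12) = 0.3671
−0.05·log₂(0.05) = 0.2161
Sum ≈ 2.7115 → 2.7115 bits.

2.7115 bits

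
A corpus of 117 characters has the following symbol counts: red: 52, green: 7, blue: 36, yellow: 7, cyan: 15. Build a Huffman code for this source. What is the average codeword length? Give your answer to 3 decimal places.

Probabilities are the counts divided by 117.
Repeatedly combine the two least-probable nodes; the expected code length is the sum of the merged weights.
merge 7/117 + 7/117 → 14/117
merge 14/117 + 5/39 → 29/117
merge 29/117 + 4/13 → 5/9
merge 4/9 + 5/9 → 1
L = 14/117 + 29/117 + 5/9 + 1 = 25/13 ≈ 1.923 bits/symbol.

1.923 bits/symbol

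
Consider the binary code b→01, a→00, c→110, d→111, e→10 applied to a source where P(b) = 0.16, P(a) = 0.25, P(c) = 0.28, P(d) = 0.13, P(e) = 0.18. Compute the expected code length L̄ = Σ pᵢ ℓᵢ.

L̄ = Σ pᵢ·ℓᵢ = 0.16·2 + 0.25·2 + 0.28·3 + 0.13·3 + 0.18·2 = 2.41 bits/symbol.

2.41 bits/symbol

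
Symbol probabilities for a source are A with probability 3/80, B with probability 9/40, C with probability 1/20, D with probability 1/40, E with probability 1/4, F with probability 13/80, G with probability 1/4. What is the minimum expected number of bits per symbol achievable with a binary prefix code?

Repeatedly combine the two least-probable nodes; the expected code length is the sum of the merged weights.
merge 1/40 + 3/80 → 1/16
merge 1/20 + 1/16 → 9/80
merge 9/80 + 13/80 → 11/40
merge 9/40 + 1/4 → 19/40
merge 1/4 + 11/40 → 21/40
merge 19/40 + 21/40 → 1
L = 1/16 + 9/80 + 11/40 + 19/40 + 21/40 + 1 = 49/20 = 2.45 bits/symbol.

2.45 bits/symbol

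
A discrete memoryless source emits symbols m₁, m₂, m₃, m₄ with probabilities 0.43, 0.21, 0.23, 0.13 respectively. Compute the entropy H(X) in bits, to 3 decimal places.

1.867 bits

H = −Σ pᵢ log₂ pᵢ.
−0.43·log₂(0.43) = 0.5236
−0.21·log₂(0.21) = 0.4728
−0.23·log₂(0.23) = 0.4877
−0.13·log₂(0.13) = 0.3826
Sum ≈ 1.8667 → 1.867 bits.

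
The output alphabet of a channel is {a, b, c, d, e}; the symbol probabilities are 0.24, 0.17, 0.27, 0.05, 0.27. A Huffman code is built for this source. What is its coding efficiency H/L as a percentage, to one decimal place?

97.5%

Entropy H = −Σ p log₂ p ≈ 2.1649 bits.
Huffman merges: 1/20+17/100→11/50; 11/50+6/25→23/50; 27/100+27/100→27/50; 23/50+27/50→1. L = 111/50 ≈ 2.2200.
Efficiency = H/L = 2.1649/2.2200 = 97.5%.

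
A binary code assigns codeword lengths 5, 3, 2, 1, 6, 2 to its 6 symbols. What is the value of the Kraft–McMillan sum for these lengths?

1.171875

With common denominator 2^6 = 64: Σ 2^(−ℓᵢ) = 2/64 + 8/64 + 16/64 + 32/64 + 1/64 + 16/64 = 75/64 = 1.171875.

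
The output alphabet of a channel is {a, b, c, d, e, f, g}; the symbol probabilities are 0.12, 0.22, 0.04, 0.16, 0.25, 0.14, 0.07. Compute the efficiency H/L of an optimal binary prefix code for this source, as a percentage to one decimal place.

Entropy H = −Σ p log₂ p ≈ 2.6221 bits.
Huffman merges: 1/25+7/100→11/100; 11/100+3/25→23/100; 7/50+4/25→3/10; 11/50+23/100→9/20; 1/4+3/10→11/20; 9/20+11/20→1. L = 66/25 ≈ 2.6400.
Efficiency = H/L = 2.6221/2.6400 = 99.3%.

99.3%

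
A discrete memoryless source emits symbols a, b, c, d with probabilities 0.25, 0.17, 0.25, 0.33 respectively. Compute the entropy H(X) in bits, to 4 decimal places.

1.9624 bits

H = −Σ pᵢ log₂ pᵢ.
−0.25·log₂(0.25) = 0.5000
−0.17·log₂(0.17) = 0.4346
−0.25·log₂(0.25) = 0.5000
−0.33·log₂(0.33) = 0.5278
Sum ≈ 1.9624 → 1.9624 bits.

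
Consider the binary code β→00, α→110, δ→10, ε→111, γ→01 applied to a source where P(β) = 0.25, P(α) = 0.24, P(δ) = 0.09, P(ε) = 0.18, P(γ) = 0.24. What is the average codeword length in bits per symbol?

L̄ = Σ pᵢ·ℓᵢ = 0.25·2 + 0.24·3 + 0.09·2 + 0.18·3 + 0.24·2 = 2.42 bits/symbol.

2.42 bits/symbol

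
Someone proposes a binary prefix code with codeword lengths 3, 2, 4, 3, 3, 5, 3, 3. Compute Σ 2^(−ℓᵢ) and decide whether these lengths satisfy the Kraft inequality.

With common denominator 2^5 = 32: Σ 2^(−ℓᵢ) = 4/32 + 8/32 + 2/32 + 4/32 + 4/32 + 1/32 + 4/32 + 4/32 = 31/32 = 0.96875.
Kraft's inequality requires Σ ≤ 1; here Σ = 0.96875 ≤ 1, so such a prefix code exists.

0.96875; yes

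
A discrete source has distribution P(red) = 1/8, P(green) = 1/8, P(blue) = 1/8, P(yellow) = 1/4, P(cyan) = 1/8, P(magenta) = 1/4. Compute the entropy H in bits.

Each probability is a power of 1/2, so log₂(1/p) is an integer.
H = Σ p·log₂(1/p) = 1/8·3 + 1/8·3 + 1/8·3 + 1/4·2 + 1/8·3 + 1/4·2 = 2.5 bits.

2.5 bits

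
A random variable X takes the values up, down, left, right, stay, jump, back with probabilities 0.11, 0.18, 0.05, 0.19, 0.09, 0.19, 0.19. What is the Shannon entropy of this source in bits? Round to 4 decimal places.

2.6900 bits

H = −Σ pᵢ log₂ pᵢ.
−0.11·log₂(0.11) = 0.3503
−0.18·log₂(0.18) = 0.4453
−0.05·log₂(0.05) = 0.2161
−0.19·log₂(0.19) = 0.4552
−0.09·log₂(0.09) = 0.3127
−0.19·log₂(0.19) = 0.4552
−0.19·log₂(0.19) = 0.4552
Sum ≈ 2.6900 → 2.6900 bits.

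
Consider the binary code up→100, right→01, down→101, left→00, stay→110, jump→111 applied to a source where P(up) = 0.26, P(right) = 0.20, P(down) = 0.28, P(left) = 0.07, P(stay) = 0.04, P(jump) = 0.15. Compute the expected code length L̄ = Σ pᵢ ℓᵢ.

2.73 bits/symbol

L̄ = Σ pᵢ·ℓᵢ = 0.26·3 + 0.20·2 + 0.28·3 + 0.07·2 + 0.04·3 + 0.15·3 = 2.73 bits/symbol.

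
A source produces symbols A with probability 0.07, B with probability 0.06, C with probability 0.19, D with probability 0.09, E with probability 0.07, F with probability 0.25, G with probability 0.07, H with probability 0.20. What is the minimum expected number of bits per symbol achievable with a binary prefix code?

Repeatedly combine the two least-probable nodes; the expected code length is the sum of the merged weights.
merge 3/50 + 7/100 → 13/100
merge 7/100 + 7/100 → 7/50
merge 9/100 + 13/100 → 11/50
merge 7/50 + 19/100 → 33/100
merge 1/5 + 11/50 → 21/50
merge 1/4 + 33/100 → 29/50
merge 21/50 + 29/50 → 1
L = 13/100 + 7/50 + 11/50 + 33/100 + 21/50 + 29/50 + 1 = 141/50 = 2.82 bits/symbol.

2.82 bits/symbol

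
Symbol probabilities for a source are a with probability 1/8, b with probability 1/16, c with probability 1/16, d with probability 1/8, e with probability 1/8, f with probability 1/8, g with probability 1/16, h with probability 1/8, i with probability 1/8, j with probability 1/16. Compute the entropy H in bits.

3.25 bits

Each probability is a power of 1/2, so log₂(1/p) is an integer.
H = Σ p·log₂(1/p) = 1/8·3 + 1/16·4 + 1/16·4 + 1/8·3 + 1/8·3 + 1/8·3 + 1/16·4 + 1/8·3 + 1/8·3 + 1/16·4 = 3.25 bits.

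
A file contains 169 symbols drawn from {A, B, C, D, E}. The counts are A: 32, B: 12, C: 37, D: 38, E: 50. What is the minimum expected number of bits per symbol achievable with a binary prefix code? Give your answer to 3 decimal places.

2.260 bits/symbol

Probabilities are the counts divided by 169.
Repeatedly combine the two least-probable nodes; the expected code length is the sum of the merged weights.
merge 12/169 + 32/169 → 44/169
merge 37/169 + 38/169 → 75/169
merge 44/169 + 50/169 → 94/169
merge 75/169 + 94/169 → 1
L = 44/169 + 75/169 + 94/169 + 1 = 382/169 ≈ 2.260 bits/symbol.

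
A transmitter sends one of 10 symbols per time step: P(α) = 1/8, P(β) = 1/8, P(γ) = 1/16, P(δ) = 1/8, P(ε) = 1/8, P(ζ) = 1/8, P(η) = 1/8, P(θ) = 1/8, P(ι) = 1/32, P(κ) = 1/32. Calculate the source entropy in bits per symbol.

Each probability is a power of 1/2, so log₂(1/p) is an integer.
H = Σ p·log₂(1/p) = 1/8·3 + 1/8·3 + 1/16·4 + 1/8·3 + 1/8·3 + 1/8·3 + 1/8·3 + 1/8·3 + 1/32·5 + 1/32·5 = 3.1875 bits.

3.1875 bits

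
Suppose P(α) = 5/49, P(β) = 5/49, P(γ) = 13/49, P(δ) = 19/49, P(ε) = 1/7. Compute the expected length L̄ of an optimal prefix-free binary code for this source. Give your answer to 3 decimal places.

Repeatedly combine the two least-probable nodes; the expected code length is the sum of the merged weights.
merge 5/49 + 5/49 → 10/49
merge 1/7 + 10/49 → 17/49
merge 13/49 + 17/49 → 30/49
merge 19/49 + 30/49 → 1
L = 10/49 + 17/49 + 30/49 + 1 = 106/49 ≈ 2.163 bits/symbol.

2.163 bits/symbol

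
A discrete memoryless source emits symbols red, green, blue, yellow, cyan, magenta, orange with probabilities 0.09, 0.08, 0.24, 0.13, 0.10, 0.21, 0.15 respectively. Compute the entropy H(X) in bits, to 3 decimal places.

2.697 bits

H = −Σ pᵢ log₂ pᵢ.
−0.09·log₂(0.09) = 0.3127
−0.08·log₂(0.08) = 0.2915
−0.24·log₂(0.24) = 0.4941
−0.13·log₂(0.13) = 0.3826
−0.10·log₂(0.10) = 0.3322
−0.21·log₂(0.21) = 0.4728
−0.15·log₂(0.15) = 0.4105
Sum ≈ 2.6965 → 2.697 bits.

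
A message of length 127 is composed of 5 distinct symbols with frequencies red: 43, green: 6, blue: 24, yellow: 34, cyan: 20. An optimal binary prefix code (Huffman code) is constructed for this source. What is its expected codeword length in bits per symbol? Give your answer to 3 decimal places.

2.205 bits/symbol

Probabilities are the counts divided by 127.
Repeatedly combine the two least-probable nodes; the expected code length is the sum of the merged weights.
merge 6/127 + 20/127 → 26/127
merge 24/127 + 26/127 → 50/127
merge 34/127 + 43/127 → 77/127
merge 50/127 + 77/127 → 1
L = 26/127 + 50/127 + 77/127 + 1 = 280/127 ≈ 2.205 bits/symbol.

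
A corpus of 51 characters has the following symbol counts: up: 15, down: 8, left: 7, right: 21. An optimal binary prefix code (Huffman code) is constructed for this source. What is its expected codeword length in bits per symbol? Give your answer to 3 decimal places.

Probabilities are the counts divided by 51.
Repeatedly combine the two least-probable nodes; the expected code length is the sum of the merged weights.
merge 7/51 + 8/51 → 5/17
merge 5/17 + 5/17 → 10/17
merge 7/17 + 10/17 → 1
L = 5/17 + 10/17 + 1 = 32/17 ≈ 1.882 bits/symbol.

1.882 bits/symbol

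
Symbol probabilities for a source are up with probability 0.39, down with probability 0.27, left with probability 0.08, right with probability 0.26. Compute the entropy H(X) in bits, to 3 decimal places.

H = −Σ pᵢ log₂ pᵢ.
−0.39·log₂(0.39) = 0.5298
−0.27·log₂(0.27) = 0.5100
−0.08·log₂(0.08) = 0.2915
−0.26·log₂(0.26) = 0.5053
Sum ≈ 1.8366 → 1.837 bits.

1.837 bits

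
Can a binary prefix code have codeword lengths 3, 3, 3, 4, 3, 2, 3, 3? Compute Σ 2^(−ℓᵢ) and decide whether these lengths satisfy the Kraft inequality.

With common denominator 2^4 = 16: Σ 2^(−ℓᵢ) = 2/16 + 2/16 + 2/16 + 1/16 + 2/16 + 4/16 + 2/16 + 2/16 = 17/16 = 1.0625.
Kraft's inequality requires Σ ≤ 1; here Σ = 1.0625 > 1, so no such prefix code exists.

1.0625; no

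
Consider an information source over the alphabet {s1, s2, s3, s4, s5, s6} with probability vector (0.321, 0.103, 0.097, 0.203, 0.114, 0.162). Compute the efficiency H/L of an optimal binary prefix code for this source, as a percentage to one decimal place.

Entropy H = −Σ p log₂ p ≈ 2.4400 bits.
Huffman merges: 97/1000+103/1000→1/5; 57/500+81/500→69/250; 1/5+203/1000→403/1000; 69/250+321/1000→597/1000; 403/1000+597/1000→1. L = 619/250 ≈ 2.4760.
Efficiency = H/L = 2.4400/2.4760 = 98.5%.

98.5%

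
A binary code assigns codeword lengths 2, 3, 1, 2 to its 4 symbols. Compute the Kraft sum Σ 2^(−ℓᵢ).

With common denominator 2^3 = 8: Σ 2^(−ℓᵢ) = 2/8 + 1/8 + 4/8 + 2/8 = 9/8 = 1.125.

1.125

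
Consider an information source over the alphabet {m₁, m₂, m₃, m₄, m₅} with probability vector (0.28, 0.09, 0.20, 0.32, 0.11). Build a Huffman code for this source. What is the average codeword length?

2.2 bits/symbol

Repeatedly combine the two least-probable nodes; the expected code length is the sum of the merged weights.
merge 9/100 + 11/100 → 1/5
merge 1/5 + 1/5 → 2/5
merge 7/25 + 8/25 → 3/5
merge 2/5 + 3/5 → 1
L = 1/5 + 2/5 + 3/5 + 1 = 11/5 = 2.2 bits/symbol.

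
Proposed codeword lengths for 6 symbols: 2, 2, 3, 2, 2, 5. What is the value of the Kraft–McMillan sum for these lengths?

1.15625

With common denominator 2^5 = 32: Σ 2^(−ℓᵢ) = 8/32 + 8/32 + 4/32 + 8/32 + 8/32 + 1/32 = 37/32 = 1.15625.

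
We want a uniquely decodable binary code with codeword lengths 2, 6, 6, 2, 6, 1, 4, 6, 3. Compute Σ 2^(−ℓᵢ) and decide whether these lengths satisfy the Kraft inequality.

1.25; no

With common denominator 2^6 = 64: Σ 2^(−ℓᵢ) = 16/64 + 1/64 + 1/64 + 16/64 + 1/64 + 32/64 + 4/64 + 1/64 + 8/64 = 80/64 = 1.25.
Kraft's inequality requires Σ ≤ 1; here Σ = 1.25 > 1, so no such prefix code exists.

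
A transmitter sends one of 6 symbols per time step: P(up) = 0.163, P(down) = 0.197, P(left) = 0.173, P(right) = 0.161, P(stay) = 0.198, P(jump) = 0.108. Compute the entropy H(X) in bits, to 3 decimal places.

H = −Σ pᵢ log₂ pᵢ.
−0.163·log₂(0.163) = 0.4266
−0.197·log₂(0.197) = 0.4617
−0.173·log₂(0.173) = 0.4379
−0.161·log₂(0.161) = 0.4242
−0.198·log₂(0.198) = 0.4626
−0.108·log₂(0.108) = 0.3468
Sum ≈ 2.5598 → 2.560 bits.

2.560 bits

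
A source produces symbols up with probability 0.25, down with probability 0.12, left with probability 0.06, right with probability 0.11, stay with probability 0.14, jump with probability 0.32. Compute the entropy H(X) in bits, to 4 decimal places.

2.3840 bits

H = −Σ pᵢ log₂ pᵢ.
−0.25·log₂(0.25) = 0.5000
−0.12·log₂(0.12) = 0.3671
−0.06·log₂(0.06) = 0.2435
−0.11·log₂(0.11) = 0.3503
−0.14·log₂(0.14) = 0.3971
−0.32·log₂(0.32) = 0.5260
Sum ≈ 2.3840 → 2.3840 bits.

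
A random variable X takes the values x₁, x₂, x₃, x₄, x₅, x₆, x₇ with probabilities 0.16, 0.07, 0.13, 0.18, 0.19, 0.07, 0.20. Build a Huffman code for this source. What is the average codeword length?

2.75 bits/symbol

Repeatedly combine the two least-probable nodes; the expected code length is the sum of the merged weights.
merge 7/100 + 7/100 → 7/50
merge 13/100 + 7/50 → 27/100
merge 4/25 + 9/50 → 17/50
merge 19/100 + 1/5 → 39/100
merge 27/100 + 17/50 → 61/100
merge 39/100 + 61/100 → 1
L = 7/50 + 27/100 + 17/50 + 39/100 + 61/100 + 1 = 11/4 = 2.75 bits/symbol.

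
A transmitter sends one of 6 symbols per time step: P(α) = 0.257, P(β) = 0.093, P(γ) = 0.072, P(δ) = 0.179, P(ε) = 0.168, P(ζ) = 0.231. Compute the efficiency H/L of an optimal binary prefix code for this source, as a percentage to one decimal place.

Entropy H = −Σ p log₂ p ≈ 2.4607 bits.
Huffman merges: 9/125+93/1000→33/200; 33/200+21/125→333/1000; 179/1000+231/1000→41/100; 257/1000+333/1000→59/100; 41/100+59/100→1. L = 1249/500 ≈ 2.4980.
Efficiency = H/L = 2.4607/2.4980 = 98.5%.

98.5%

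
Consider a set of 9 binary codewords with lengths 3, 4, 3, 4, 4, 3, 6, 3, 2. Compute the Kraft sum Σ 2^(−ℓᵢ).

With common denominator 2^6 = 64: Σ 2^(−ℓᵢ) = 8/64 + 4/64 + 8/64 + 4/64 + 4/64 + 8/64 + 1/64 + 8/64 + 16/64 = 61/64 = 0.953125.

0.953125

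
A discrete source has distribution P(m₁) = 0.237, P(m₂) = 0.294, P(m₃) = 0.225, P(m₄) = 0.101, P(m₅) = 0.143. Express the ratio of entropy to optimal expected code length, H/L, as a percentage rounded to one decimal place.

99.4%

Entropy H = −Σ p log₂ p ≈ 2.2310 bits.
Huffman merges: 101/1000+143/1000→61/250; 9/40+237/1000→231/500; 61/250+147/500→269/500; 231/500+269/500→1. L = 561/250 ≈ 2.2440.
Efficiency = H/L = 2.2310/2.2440 = 99.4%.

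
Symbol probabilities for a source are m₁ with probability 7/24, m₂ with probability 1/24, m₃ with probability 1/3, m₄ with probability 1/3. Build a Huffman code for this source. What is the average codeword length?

2 bits/symbol

Repeatedly combine the two least-probable nodes; the expected code length is the sum of the merged weights.
merge 1/24 + 7/24 → 1/3
merge 1/3 + 1/3 → 2/3
merge 1/3 + 2/3 → 1
L = 1/3 + 2/3 + 1 = 2 bits/symbol.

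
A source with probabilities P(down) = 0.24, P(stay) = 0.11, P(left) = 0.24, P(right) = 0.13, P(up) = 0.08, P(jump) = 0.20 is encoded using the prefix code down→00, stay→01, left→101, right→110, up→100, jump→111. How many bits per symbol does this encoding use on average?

L̄ = Σ pᵢ·ℓᵢ = 0.24·2 + 0.11·2 + 0.24·3 + 0.13·3 + 0.08·3 + 0.20·3 = 2.65 bits/symbol.

2.65 bits/symbol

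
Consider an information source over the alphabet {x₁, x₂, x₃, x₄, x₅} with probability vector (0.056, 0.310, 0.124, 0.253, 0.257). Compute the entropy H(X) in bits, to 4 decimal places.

2.1355 bits

H = −Σ pᵢ log₂ pᵢ.
−0.056·log₂(0.056) = 0.2329
−0.310·log₂(0.310) = 0.5238
−0.124·log₂(0.124) = 0.3734
−0.253·log₂(0.253) = 0.5016
−0.257·log₂(0.257) = 0.5038
Sum ≈ 2.1355 → 2.1355 bits.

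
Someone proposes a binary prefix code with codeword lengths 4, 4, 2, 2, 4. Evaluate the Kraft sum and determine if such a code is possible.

0.6875; yes

With common denominator 2^4 = 16: Σ 2^(−ℓᵢ) = 1/16 + 1/16 + 4/16 + 4/16 + 1/16 = 11/16 = 0.6875.
Kraft's inequality requires Σ ≤ 1; here Σ = 0.6875 ≤ 1, so such a prefix code exists.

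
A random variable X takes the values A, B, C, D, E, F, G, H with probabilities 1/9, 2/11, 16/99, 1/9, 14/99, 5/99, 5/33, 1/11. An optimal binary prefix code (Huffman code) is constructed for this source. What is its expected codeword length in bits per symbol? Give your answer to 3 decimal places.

2.960 bits/symbol

Repeatedly combine the two least-probable nodes; the expected code length is the sum of the merged weights.
merge 5/99 + 1/11 → 14/99
merge 1/9 + 1/9 → 2/9
merge 14/99 + 14/99 → 28/99
merge 5/33 + 16/99 → 31/99
merge 2/11 + 2/9 → 40/99
merge 28/99 + 31/99 → 59/99
merge 40/99 + 59/99 → 1
L = 14/99 + 2/9 + 28/99 + 31/99 + 40/99 + 59/99 + 1 = 293/99 ≈ 2.960 bits/symbol.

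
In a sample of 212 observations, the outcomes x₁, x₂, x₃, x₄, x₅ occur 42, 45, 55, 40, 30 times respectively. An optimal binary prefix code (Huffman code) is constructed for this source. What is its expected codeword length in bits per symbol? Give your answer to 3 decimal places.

2.330 bits/symbol

Probabilities are the counts divided by 212.
Repeatedly combine the two least-probable nodes; the expected code length is the sum of the merged weights.
merge 15/106 + 10/53 → 35/106
merge 21/106 + 45/212 → 87/212
merge 55/212 + 35/106 → 125/212
merge 87/212 + 125/212 → 1
L = 35/106 + 87/212 + 125/212 + 1 = 247/106 ≈ 2.330 bits/symbol.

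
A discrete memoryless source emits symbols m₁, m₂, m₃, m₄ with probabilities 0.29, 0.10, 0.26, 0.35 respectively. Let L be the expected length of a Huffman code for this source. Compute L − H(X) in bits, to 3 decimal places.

Entropy H = −Σ p log₂ p ≈ 1.8855 bits.
Huffman merges: 1/10+13/50→9/25; 29/100+7/20→16/25; 9/25+16/25→1. L = 2 ≈ 2.0000.
L − H = 2.0000 − 1.8855 = 0.115 bits.

0.115 bits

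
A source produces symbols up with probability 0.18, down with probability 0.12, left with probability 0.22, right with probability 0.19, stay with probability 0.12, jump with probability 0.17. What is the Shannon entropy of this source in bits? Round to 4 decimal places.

H = −Σ pᵢ log₂ pᵢ.
−0.18·log₂(0.18) = 0.4453
−0.12·log₂(0.12) = 0.3671
−0.22·log₂(0.22) = 0.4806
−0.19·log₂(0.19) = 0.4552
−0.12·log₂(0.12) = 0.3671
−0.17·log₂(0.17) = 0.4346
Sum ≈ 2.5498 → 2.5498 bits.

2.5498 bits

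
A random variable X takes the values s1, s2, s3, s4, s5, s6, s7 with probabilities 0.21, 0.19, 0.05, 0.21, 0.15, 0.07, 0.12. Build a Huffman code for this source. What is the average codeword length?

2.7 bits/symbol

Repeatedly combine the two least-probable nodes; the expected code length is the sum of the merged weights.
merge 1/20 + 7/100 → 3/25
merge 3/25 + 3/25 → 6/25
merge 3/20 + 19/100 → 17/50
merge 21/100 + 21/100 → 21/50
merge 6/25 + 17/50 → 29/50
merge 21/50 + 29/50 → 1
L = 3/25 + 6/25 + 17/50 + 21/50 + 29/50 + 1 = 27/10 = 2.7 bits/symbol.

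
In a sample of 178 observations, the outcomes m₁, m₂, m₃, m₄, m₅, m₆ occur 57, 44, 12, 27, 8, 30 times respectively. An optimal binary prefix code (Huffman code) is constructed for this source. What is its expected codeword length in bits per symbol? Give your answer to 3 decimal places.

Probabilities are the counts divided by 178.
Repeatedly combine the two least-probable nodes; the expected code length is the sum of the merged weights.
merge 4/89 + 6/89 → 10/89
merge 10/89 + 27/178 → 47/178
merge 15/89 + 22/89 → 37/89
merge 47/178 + 57/178 → 52/89
merge 37/89 + 52/89 → 1
L = 10/89 + 47/178 + 37/89 + 52/89 + 1 = 423/178 ≈ 2.376 bits/symbol.

2.376 bits/symbol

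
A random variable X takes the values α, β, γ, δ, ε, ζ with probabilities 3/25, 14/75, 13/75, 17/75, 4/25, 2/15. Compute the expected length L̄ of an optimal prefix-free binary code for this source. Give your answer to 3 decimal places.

2.587 bits/symbol

Repeatedly combine the two least-probable nodes; the expected code length is the sum of the merged weights.
merge 3/25 + 2/15 → 19/75
merge 4/25 + 13/75 → 1/3
merge 14/75 + 17/75 → 31/75
merge 19/75 + 1/3 → 44/75
merge 31/75 + 44/75 → 1
L = 19/75 + 1/3 + 31/75 + 44/75 + 1 = 194/75 ≈ 2.587 bits/symbol.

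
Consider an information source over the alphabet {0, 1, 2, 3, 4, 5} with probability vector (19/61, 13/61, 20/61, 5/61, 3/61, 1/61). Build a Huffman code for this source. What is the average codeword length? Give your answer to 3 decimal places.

2.213 bits/symbol

Repeatedly combine the two least-probable nodes; the expected code length is the sum of the merged weights.
merge 1/61 + 3/61 → 4/61
merge 4/61 + 5/61 → 9/61
merge 9/61 + 13/61 → 22/61
merge 19/61 + 20/61 → 39/61
merge 22/61 + 39/61 → 1
L = 4/61 + 9/61 + 22/61 + 39/61 + 1 = 135/61 ≈ 2.213 bits/symbol.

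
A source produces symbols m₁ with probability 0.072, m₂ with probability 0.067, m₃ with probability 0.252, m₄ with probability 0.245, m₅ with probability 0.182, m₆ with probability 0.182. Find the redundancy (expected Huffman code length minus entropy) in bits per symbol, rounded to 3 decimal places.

Entropy H = −Σ p log₂ p ≈ 2.4275 bits.
Huffman merges: 67/1000+9/125→139/1000; 139/1000+91/500→321/1000; 91/500+49/200→427/1000; 63/250+321/1000→573/1000; 427/1000+573/1000→1. L = 123/50 ≈ 2.4600.
L − H = 2.4600 − 2.4275 = 0.032 bits.

0.032 bits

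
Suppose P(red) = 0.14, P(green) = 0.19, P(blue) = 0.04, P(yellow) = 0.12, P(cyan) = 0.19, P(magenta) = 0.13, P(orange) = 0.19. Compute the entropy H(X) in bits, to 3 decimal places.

2.698 bits

H = −Σ pᵢ log₂ pᵢ.
−0.14·log₂(0.14) = 0.3971
−0.19·log₂(0.19) = 0.4552
−0.04·log₂(0.04) = 0.1858
−0.12·log₂(0.12) = 0.3671
−0.19·log₂(0.19) = 0.4552
−0.13·log₂(0.13) = 0.3826
−0.19·log₂(0.19) = 0.4552
Sum ≈ 2.6983 → 2.698 bits.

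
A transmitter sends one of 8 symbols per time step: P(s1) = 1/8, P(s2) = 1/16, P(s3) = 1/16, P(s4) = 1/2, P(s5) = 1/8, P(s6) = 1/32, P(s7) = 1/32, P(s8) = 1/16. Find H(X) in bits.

2.3125 bits

Each probability is a power of 1/2, so log₂(1/p) is an integer.
H = Σ p·log₂(1/p) = 1/8·3 + 1/16·4 + 1/16·4 + 1/2·1 + 1/8·3 + 1/32·5 + 1/32·5 + 1/16·4 = 2.3125 bits.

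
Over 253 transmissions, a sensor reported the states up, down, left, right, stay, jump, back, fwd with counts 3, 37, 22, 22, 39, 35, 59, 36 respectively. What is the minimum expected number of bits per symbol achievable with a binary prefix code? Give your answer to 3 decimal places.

Probabilities are the counts divided by 253.
Repeatedly combine the two least-probable nodes; the expected code length is the sum of the merged weights.
merge 3/253 + 2/23 → 25/253
merge 2/23 + 25/253 → 47/253
merge 35/253 + 36/253 → 71/253
merge 37/253 + 39/253 → 76/253
merge 47/253 + 59/253 → 106/253
merge 71/253 + 76/253 → 147/253
merge 106/253 + 147/253 → 1
L = 25/253 + 47/253 + 71/253 + 76/253 + 106/253 + 147/253 + 1 = 725/253 ≈ 2.866 bits/symbol.

2.866 bits/symbol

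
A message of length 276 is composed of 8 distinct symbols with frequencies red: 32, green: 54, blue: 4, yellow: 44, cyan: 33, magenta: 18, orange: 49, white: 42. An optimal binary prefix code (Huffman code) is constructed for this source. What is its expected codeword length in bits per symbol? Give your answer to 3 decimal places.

2.884 bits/symbol

Probabilities are the counts divided by 276.
Repeatedly combine the two least-probable nodes; the expected code length is the sum of the merged weights.
merge 1/69 + 3/46 → 11/138
merge 11/138 + 8/69 → 9/46
merge 11/92 + 7/46 → 25/92
merge 11/69 + 49/276 → 31/92
merge 9/46 + 9/46 → 9/23
merge 25/92 + 31/92 → 14/23
merge 9/23 + 14/23 → 1
L = 11/138 + 9/46 + 25/92 + 31/92 + 9/23 + 14/23 + 1 = 199/69 ≈ 2.884 bits/symbol.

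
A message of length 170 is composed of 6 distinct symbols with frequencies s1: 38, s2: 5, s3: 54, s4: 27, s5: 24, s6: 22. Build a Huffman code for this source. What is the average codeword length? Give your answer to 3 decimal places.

Probabilities are the counts divided by 170.
Repeatedly combine the two least-probable nodes; the expected code length is the sum of the merged weights.
merge 1/34 + 11/85 → 27/170
merge 12/85 + 27/170 → 3/10
merge 27/170 + 19/85 → 13/34
merge 3/10 + 27/85 → 21/34
merge 13/34 + 21/34 → 1
L = 27/170 + 3/10 + 13/34 + 21/34 + 1 = 209/85 ≈ 2.459 bits/symbol.

2.459 bits/symbol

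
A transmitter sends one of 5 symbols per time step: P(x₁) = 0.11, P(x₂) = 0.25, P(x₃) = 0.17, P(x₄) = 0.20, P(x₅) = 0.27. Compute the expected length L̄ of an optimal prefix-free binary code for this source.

Repeatedly combine the two least-probable nodes; the expected code length is the sum of the merged weights.
merge 11/100 + 17/100 → 7/25
merge 1/5 + 1/4 → 9/20
merge 27/100 + 7/25 → 11/20
merge 9/20 + 11/20 → 1
L = 7/25 + 9/20 + 11/20 + 1 = 57/25 = 2.28 bits/symbol.

2.28 bits/symbol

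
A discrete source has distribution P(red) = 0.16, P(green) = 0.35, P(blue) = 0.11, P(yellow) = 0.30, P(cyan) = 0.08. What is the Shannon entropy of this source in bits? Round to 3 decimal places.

2.116 bits

H = −Σ pᵢ log₂ pᵢ.
−0.16·log₂(0.16) = 0.4230
−0.35·log₂(0.35) = 0.5301
−0.11·log₂(0.11) = 0.3503
−0.30·log₂(0.30) = 0.5211
−0.08·log₂(0.08) = 0.2915
Sum ≈ 2.1160 → 2.116 bits.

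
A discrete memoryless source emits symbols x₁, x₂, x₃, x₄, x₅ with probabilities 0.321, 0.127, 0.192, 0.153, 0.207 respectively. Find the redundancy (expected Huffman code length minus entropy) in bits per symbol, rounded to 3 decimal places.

Entropy H = −Σ p log₂ p ≈ 2.2462 bits.
Huffman merges: 127/1000+153/1000→7/25; 24/125+207/1000→399/1000; 7/25+321/1000→601/1000; 399/1000+601/1000→1. L = 57/25 ≈ 2.2800.
L − H = 2.2800 − 2.2462 = 0.034 bits.

0.034 bits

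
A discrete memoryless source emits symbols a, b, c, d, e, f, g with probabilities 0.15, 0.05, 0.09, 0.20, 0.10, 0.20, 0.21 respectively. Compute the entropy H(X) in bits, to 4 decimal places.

2.6731 bits

H = −Σ pᵢ log₂ pᵢ.
−0.15·log₂(0.15) = 0.4105
−0.05·log₂(0.05) = 0.2161
−0.09·log₂(0.09) = 0.3127
−0.20·log₂(0.20) = 0.4644
−0.10·log₂(0.10) = 0.3322
−0.20·log₂(0.20) = 0.4644
−0.21·log₂(0.21) = 0.4728
Sum ≈ 2.6731 → 2.6731 bits.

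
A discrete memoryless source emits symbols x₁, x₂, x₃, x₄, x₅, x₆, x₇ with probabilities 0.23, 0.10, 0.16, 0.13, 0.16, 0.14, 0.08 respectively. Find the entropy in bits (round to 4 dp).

H = −Σ pᵢ log₂ pᵢ.
−0.23·log₂(0.23) = 0.4877
−0.10·log₂(0.10) = 0.3322
−0.16·log₂(0.16) = 0.4230
−0.13·log₂(0.13) = 0.3826
−0.16·log₂(0.16) = 0.4230
−0.14·log₂(0.14) = 0.3971
−0.08·log₂(0.08) = 0.2915
Sum ≈ 2.7372 → 2.7372 bits.

2.7372 bits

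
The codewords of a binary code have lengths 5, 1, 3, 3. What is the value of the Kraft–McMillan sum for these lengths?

With common denominator 2^5 = 32: Σ 2^(−ℓᵢ) = 1/32 + 16/32 + 4/32 + 4/32 = 25/32 = 0.78125.

0.78125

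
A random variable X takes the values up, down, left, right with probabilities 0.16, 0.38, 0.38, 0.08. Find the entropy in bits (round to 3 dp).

H = −Σ pᵢ log₂ pᵢ.
−0.16·log₂(0.16) = 0.4230
−0.38·log₂(0.38) = 0.5305
−0.38·log₂(0.38) = 0.5305
−0.08·log₂(0.08) = 0.2915
Sum ≈ 1.7754 → 1.775 bits.

1.775 bits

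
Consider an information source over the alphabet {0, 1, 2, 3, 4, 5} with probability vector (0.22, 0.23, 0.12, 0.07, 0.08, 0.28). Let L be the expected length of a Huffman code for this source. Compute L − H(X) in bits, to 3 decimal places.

Entropy H = −Σ p log₂ p ≈ 2.4096 bits.
Huffman merges: 7/100+2/25→3/20; 3/25+3/20→27/100; 11/50+23/100→9/20; 27/100+7/25→11/20; 9/20+11/20→1. L = 121/50 ≈ 2.4200.
L − H = 2.4200 − 2.4096 = 0.010 bits.

0.010 bits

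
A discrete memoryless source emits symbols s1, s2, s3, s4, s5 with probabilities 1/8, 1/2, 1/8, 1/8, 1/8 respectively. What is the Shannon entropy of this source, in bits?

2 bits

Each probability is a power of 1/2, so log₂(1/p) is an integer.
H = Σ p·log₂(1/p) = 1/8·3 + 1/2·1 + 1/8·3 + 1/8·3 + 1/8·3 = 2 bits.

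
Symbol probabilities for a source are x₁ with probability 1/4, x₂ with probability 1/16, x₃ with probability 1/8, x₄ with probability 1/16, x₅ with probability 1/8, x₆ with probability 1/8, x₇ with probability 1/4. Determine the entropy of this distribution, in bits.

Each probability is a power of 1/2, so log₂(1/p) is an integer.
H = Σ p·log₂(1/p) = 1/4·2 + 1/16·4 + 1/8·3 + 1/16·4 + 1/8·3 + 1/8·3 + 1/4·2 = 2.625 bits.

2.625 bits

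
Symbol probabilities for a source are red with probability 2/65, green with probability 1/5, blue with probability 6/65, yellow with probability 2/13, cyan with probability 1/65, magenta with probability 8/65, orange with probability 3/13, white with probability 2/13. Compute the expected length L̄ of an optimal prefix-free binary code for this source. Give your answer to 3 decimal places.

Repeatedly combine the two least-probable nodes; the expected code length is the sum of the merged weights.
merge 1/65 + 2/65 → 3/65
merge 3/65 + 6/65 → 9/65
merge 8/65 + 9/65 → 17/65
merge 2/13 + 2/13 → 4/13
merge 1/5 + 3/13 → 28/65
merge 17/65 + 4/13 → 37/65
merge 28/65 + 37/65 → 1
L = 3/65 + 9/65 + 17/65 + 4/13 + 28/65 + 37/65 + 1 = 179/65 ≈ 2.754 bits/symbol.

2.754 bits/symbol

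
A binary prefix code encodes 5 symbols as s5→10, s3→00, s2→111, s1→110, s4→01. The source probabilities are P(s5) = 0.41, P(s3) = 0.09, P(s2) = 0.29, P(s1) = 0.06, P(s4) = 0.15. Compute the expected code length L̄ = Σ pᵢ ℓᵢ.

L̄ = Σ pᵢ·ℓᵢ = 0.41·2 + 0.09·2 + 0.29·3 + 0.06·3 + 0.15·2 = 2.35 bits/symbol.

2.35 bits/symbol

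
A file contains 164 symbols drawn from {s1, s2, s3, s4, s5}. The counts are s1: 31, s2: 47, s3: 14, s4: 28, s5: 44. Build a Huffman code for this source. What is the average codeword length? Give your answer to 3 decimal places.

2.256 bits/symbol

Probabilities are the counts divided by 164.
Repeatedly combine the two least-probable nodes; the expected code length is the sum of the merged weights.
merge 7/82 + 7/41 → 21/82
merge 31/164 + 21/82 → 73/164
merge 11/41 + 47/164 → 91/164
merge 73/164 + 91/164 → 1
L = 21/82 + 73/164 + 91/164 + 1 = 185/82 ≈ 2.256 bits/symbol.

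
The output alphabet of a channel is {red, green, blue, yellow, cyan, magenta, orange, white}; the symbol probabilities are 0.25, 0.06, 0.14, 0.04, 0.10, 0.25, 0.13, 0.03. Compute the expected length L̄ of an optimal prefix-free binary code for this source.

2.7 bits/symbol

Repeatedly combine the two least-probable nodes; the expected code length is the sum of the merged weights.
merge 3/100 + 1/25 → 7/100
merge 3/50 + 7/100 → 13/100
merge 1/10 + 13/100 → 23/100
merge 13/100 + 7/50 → 27/100
merge 23/100 + 1/4 → 12/25
merge 1/4 + 27/100 → 13/25
merge 12/25 + 13/25 → 1
L = 7/100 + 13/100 + 23/100 + 27/100 + 12/25 + 13/25 + 1 = 27/10 = 2.7 bits/symbol.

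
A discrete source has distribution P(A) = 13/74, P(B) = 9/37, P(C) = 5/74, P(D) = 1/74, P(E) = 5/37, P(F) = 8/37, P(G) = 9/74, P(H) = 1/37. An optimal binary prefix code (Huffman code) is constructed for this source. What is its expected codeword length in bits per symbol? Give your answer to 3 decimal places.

Repeatedly combine the two least-probable nodes; the expected code length is the sum of the merged weights.
merge 1/74 + 1/37 → 3/74
merge 3/74 + 5/74 → 4/37
merge 4/37 + 9/74 → 17/74
merge 5/37 + 13/74 → 23/74
merge 8/37 + 17/74 → 33/74
merge 9/37 + 23/74 → 41/74
merge 33/74 + 41/74 → 1
L = 3/74 + 4/37 + 17/74 + 23/74 + 33/74 + 41/74 + 1 = 199/74 ≈ 2.689 bits/symbol.

2.689 bits/symbol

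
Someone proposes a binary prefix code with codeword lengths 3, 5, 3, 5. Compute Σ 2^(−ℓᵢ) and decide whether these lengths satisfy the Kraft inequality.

0.3125; yes

With common denominator 2^5 = 32: Σ 2^(−ℓᵢ) = 4/32 + 1/32 + 4/32 + 1/32 = 10/32 = 0.3125.
Kraft's inequality requires Σ ≤ 1; here Σ = 0.3125 ≤ 1, so such a prefix code exists.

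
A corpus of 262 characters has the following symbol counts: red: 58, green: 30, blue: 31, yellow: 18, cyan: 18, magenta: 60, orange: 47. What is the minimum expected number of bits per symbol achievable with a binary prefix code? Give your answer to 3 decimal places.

2.687 bits/symbol

Probabilities are the counts divided by 262.
Repeatedly combine the two least-probable nodes; the expected code length is the sum of the merged weights.
merge 9/131 + 9/131 → 18/131
merge 15/131 + 31/262 → 61/262
merge 18/131 + 47/262 → 83/262
merge 29/131 + 30/131 → 59/131
merge 61/262 + 83/262 → 72/131
merge 59/131 + 72/131 → 1
L = 18/131 + 61/262 + 83/262 + 59/131 + 72/131 + 1 = 352/131 ≈ 2.687 bits/symbol.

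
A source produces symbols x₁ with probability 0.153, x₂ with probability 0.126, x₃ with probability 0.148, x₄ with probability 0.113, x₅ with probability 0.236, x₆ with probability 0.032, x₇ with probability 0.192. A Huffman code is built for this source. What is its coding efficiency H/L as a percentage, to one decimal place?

Entropy H = −Σ p log₂ p ≈ 2.6620 bits.
Huffman merges: 4/125+113/1000→29/200; 63/500+29/200→271/1000; 37/250+153/1000→301/1000; 24/125+59/250→107/250; 271/1000+301/1000→143/250; 107/250+143/250→1. L = 2717/1000 ≈ 2.7170.
Efficiency = H/L = 2.6620/2.7170 = 98.0%.

98.0%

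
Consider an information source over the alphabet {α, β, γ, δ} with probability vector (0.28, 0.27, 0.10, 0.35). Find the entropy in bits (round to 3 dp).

H = −Σ pᵢ log₂ pᵢ.
−0.28·log₂(0.28) = 0.5142
−0.27·log₂(0.27) = 0.5100
−0.10·log₂(0.10) = 0.3322
−0.35·log₂(0.35) = 0.5301
Sum ≈ 1.8865 → 1.887 bits.

1.887 bits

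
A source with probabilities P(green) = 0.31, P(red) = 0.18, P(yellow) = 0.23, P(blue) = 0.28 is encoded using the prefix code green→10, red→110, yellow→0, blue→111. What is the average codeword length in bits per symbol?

L̄ = Σ pᵢ·ℓᵢ = 0.31·2 + 0.18·3 + 0.23·1 + 0.28·3 = 2.23 bits/symbol.

2.23 bits/symbol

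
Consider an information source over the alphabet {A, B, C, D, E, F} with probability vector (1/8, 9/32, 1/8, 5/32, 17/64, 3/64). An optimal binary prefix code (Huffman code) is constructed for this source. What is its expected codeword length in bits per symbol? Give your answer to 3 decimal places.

Repeatedly combine the two least-probable nodes; the expected code length is the sum of the merged weights.
merge 3/64 + 1/8 → 11/64
merge 1/8 + 5/32 → 9/32
merge 11/64 + 17/64 → 7/16
merge 9/32 + 9/32 → 9/16
merge 7/16 + 9/16 → 1
L = 11/64 + 9/32 + 7/16 + 9/16 + 1 = 157/64 ≈ 2.453 bits/symbol.

2.453 bits/symbol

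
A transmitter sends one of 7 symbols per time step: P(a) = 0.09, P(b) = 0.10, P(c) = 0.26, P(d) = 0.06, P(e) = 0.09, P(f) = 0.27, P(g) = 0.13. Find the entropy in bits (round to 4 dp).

2.5990 bits

H = −Σ pᵢ log₂ pᵢ.
−0.09·log₂(0.09) = 0.3127
−0.10·log₂(0.10) = 0.3322
−0.26·log₂(0.26) = 0.5053
−0.06·log₂(0.06) = 0.2435
−0.09·log₂(0.09) = 0.3127
−0.27·log₂(0.27) = 0.5100
−0.13·log₂(0.13) = 0.3826
Sum ≈ 2.5990 → 2.5990 bits.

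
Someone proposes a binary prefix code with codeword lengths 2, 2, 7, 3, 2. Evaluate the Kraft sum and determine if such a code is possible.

0.8828125; yes

With common denominator 2^7 = 128: Σ 2^(−ℓᵢ) = 32/128 + 32/128 + 1/128 + 16/128 + 32/128 = 113/128 = 0.8828125.
Kraft's inequality requires Σ ≤ 1; here Σ = 0.8828125 ≤ 1, so such a prefix code exists.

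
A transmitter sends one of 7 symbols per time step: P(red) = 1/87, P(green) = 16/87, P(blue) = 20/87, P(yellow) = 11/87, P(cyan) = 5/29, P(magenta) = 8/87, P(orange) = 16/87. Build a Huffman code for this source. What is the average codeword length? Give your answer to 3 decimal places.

Repeatedly combine the two least-probable nodes; the expected code length is the sum of the merged weights.
merge 1/87 + 8/87 → 3/29
merge 3/29 + 11/87 → 20/87
merge 5/29 + 16/87 → 31/87
merge 16/87 + 20/87 → 12/29
merge 20/87 + 31/87 → 17/29
merge 12/29 + 17/29 → 1
L = 3/29 + 20/87 + 31/87 + 12/29 + 17/29 + 1 = 78/29 ≈ 2.690 bits/symbol.

2.690 bits/symbol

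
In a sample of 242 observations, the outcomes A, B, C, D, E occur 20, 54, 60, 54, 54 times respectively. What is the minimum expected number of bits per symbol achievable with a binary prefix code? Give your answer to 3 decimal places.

Probabilities are the counts divided by 242.
Repeatedly combine the two least-probable nodes; the expected code length is the sum of the merged weights.
merge 10/121 + 27/121 → 37/121
merge 27/121 + 27/121 → 54/121
merge 30/121 + 37/121 → 67/121
merge 54/121 + 67/121 → 1
L = 37/121 + 54/121 + 67/121 + 1 = 279/121 ≈ 2.306 bits/symbol.

2.306 bits/symbol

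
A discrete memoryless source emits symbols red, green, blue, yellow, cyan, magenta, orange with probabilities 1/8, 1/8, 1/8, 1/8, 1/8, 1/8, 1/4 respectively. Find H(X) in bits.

2.75 bits

Each probability is a power of 1/2, so log₂(1/p) is an integer.
H = Σ p·log₂(1/p) = 1/8·3 + 1/8·3 + 1/8·3 + 1/8·3 + 1/8·3 + 1/8·3 + 1/4·2 = 2.75 bits.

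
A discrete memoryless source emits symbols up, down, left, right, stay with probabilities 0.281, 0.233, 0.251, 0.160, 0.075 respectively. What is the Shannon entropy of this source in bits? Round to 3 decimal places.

2.208 bits

H = −Σ pᵢ log₂ pᵢ.
−0.281·log₂(0.281) = 0.5146
−0.233·log₂(0.233) = 0.4897
−0.251·log₂(0.251) = 0.5006
−0.160·log₂(0.160) = 0.4230
−0.075·log₂(0.075) = 0.2803
Sum ≈ 2.2081 → 2.208 bits.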